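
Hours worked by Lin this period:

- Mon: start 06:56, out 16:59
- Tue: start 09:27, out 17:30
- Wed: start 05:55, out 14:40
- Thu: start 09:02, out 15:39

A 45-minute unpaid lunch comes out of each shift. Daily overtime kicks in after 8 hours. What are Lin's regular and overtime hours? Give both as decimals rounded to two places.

Mon: 06:56–16:59 = 10 h 3 min; less 45 min break → 9 h 18 min
Tue: 09:27–17:30 = 8 h 3 min; less 45 min break → 7 h 18 min
Wed: 05:55–14:40 = 8 h 45 min; less 45 min break → 8 h 0 min
Thu: 09:02–15:39 = 6 h 37 min; less 45 min break → 5 h 52 min
Mon reg 8 h 0 min / OT 1 h 18 min; Tue reg 7 h 18 min / OT 0 h 0 min; Wed reg 8 h 0 min / OT 0 h 0 min; Thu reg 5 h 52 min / OT 0 h 0 min.
Totals: regular 29 h 10 min, overtime 1 h 18 min.

Regular 29.17 hours, overtime 1.30 hours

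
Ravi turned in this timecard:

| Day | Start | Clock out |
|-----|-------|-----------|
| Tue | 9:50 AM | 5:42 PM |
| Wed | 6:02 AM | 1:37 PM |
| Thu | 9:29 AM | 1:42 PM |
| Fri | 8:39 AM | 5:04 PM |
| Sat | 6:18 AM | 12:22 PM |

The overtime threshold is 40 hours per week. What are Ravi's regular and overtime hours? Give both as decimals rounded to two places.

Tue: 9:50 AM–5:42 PM = 7 h 52 min
Wed: 6:02 AM–1:37 PM = 7 h 35 min
Thu: 9:29 AM–1:42 PM = 4 h 13 min
Fri: 8:39 AM–5:04 PM = 8 h 25 min
Sat: 6:18 AM–12:22 PM = 6 h 4 min
Total worked: 34 h 9 min = 34.15 h.
Threshold 40 h → overtime 0 h 0 min, regular 34 h 9 min.

Regular 34.15 hours, overtime 0.00 hours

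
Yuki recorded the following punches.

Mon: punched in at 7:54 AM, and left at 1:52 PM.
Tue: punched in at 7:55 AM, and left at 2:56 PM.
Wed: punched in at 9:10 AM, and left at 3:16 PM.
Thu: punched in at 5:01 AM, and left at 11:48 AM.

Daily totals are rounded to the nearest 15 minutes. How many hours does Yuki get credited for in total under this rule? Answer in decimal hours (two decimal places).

Mon: 7:54 AM–1:52 PM = 5 h 58 min → rounds to 6 h 0 min
Tue: 7:55 AM–2:56 PM = 7 h 1 min → rounds to 7 h 0 min
Wed: 9:10 AM–3:16 PM = 6 h 6 min → rounds to 6 h 0 min
Thu: 5:01 AM–11:48 AM = 6 h 47 min → rounds to 6 h 45 min
Total credited: 25 h 45 min.

25.75 hours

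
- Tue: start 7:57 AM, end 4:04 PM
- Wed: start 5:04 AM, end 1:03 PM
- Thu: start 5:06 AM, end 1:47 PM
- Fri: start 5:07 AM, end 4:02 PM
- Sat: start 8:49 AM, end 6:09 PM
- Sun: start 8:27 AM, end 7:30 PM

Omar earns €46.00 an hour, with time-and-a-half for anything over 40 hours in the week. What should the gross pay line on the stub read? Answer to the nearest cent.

€2949.75

Tue: 7:57 AM–4:04 PM = 8 h 7 min
Wed: 5:04 AM–1:03 PM = 7 h 59 min
Thu: 5:06 AM–1:47 PM = 8 h 41 min
Fri: 5:07 AM–4:02 PM = 10 h 55 min
Sat: 8:49 AM–6:09 PM = 9 h 20 min
Sun: 8:27 AM–7:30 PM = 11 h 3 min
Total worked: 56 h 5 min = 3365 min.
Regular 40 h 0 min = 2400 min at €46.00/h; overtime 16 h 5 min = 965 min at €69.00/h.
Pay = (2400 × €46.00 + 965 × €69.00) ÷ 60 = €2949.75.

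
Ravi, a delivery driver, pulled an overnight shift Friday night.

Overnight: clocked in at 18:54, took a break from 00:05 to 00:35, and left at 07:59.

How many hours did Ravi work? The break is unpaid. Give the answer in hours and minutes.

12 h 35 min

Overnight: 18:54 → midnight = 5 h 6 min; midnight → 07:59 = 7 h 59 min; span 13 h 5 min; less 30 min break → 12 h 35 min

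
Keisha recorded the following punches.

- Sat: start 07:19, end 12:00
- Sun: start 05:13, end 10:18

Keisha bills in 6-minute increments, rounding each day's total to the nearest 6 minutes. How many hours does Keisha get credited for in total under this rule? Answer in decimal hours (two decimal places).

Sat: 07:19–12:00 = 4 h 41 min → rounds to 4 h 42 min
Sun: 05:13–10:18 = 5 h 5 min → rounds to 5 h 6 min
Total credited: 9 h 48 min.

9.80 hours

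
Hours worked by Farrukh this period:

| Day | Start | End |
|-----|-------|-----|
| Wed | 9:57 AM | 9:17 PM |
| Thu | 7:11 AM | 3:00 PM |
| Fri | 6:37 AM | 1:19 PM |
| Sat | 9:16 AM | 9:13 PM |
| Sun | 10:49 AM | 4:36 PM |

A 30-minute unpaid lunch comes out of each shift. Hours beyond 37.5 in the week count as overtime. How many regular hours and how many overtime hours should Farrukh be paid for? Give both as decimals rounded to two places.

Wed: 9:57 AM–9:17 PM = 11 h 20 min; less 30 min break → 10 h 50 min
Thu: 7:11 AM–3:00 PM = 7 h 49 min; less 30 min break → 7 h 19 min
Fri: 6:37 AM–1:19 PM = 6 h 42 min; less 30 min break → 6 h 12 min
Sat: 9:16 AM–9:13 PM = 11 h 57 min; less 30 min break → 11 h 27 min
Sun: 10:49 AM–4:36 PM = 5 h 47 min; less 30 min break → 5 h 17 min
Total worked: 41 h 5 min = 41.08 h.
Threshold 37.5 h → overtime 3 h 35 min, regular 37 h 30 min.

Regular 37.50 hours, overtime 3.58 hours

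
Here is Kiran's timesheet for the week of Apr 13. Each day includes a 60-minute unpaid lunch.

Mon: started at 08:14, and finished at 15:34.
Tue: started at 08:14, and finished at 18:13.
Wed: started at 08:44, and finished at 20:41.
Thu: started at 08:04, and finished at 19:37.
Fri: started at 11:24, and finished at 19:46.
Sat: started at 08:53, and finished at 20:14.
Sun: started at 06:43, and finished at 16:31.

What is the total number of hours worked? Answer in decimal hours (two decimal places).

Mon: 08:14–15:34 = 7 h 20 min; less 60 min break → 6 h 20 min
Tue: 08:14–18:13 = 9 h 59 min; less 60 min break → 8 h 59 min
Wed: 08:44–20:41 = 11 h 57 min; less 60 min break → 10 h 57 min
Thu: 08:04–19:37 = 11 h 33 min; less 60 min break → 10 h 33 min
Fri: 11:24–19:46 = 8 h 22 min; less 60 min break → 7 h 22 min
Sat: 08:53–20:14 = 11 h 21 min; less 60 min break → 10 h 21 min
Sun: 06:43–16:31 = 9 h 48 min; less 60 min break → 8 h 48 min
Total: 6 h 20 min + 8 h 59 min + 10 h 57 min + 10 h 33 min + 7 h 22 min + 10 h 21 min + 8 h 48 min = 63 h 20 min.

63.33 hours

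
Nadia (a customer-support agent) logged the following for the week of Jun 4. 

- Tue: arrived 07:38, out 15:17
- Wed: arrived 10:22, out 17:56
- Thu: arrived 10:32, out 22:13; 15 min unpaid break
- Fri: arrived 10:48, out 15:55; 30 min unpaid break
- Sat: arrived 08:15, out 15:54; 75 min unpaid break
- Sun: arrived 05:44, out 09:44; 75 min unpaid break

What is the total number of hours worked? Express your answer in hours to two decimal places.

40.42 hours

Tue: 07:38–15:17 = 7 h 39 min
Wed: 10:22–17:56 = 7 h 34 min
Thu: 10:32–22:13 = 11 h 41 min; less 15 min break → 11 h 26 min
Fri: 10:48–15:55 = 5 h 7 min; less 30 min break → 4 h 37 min
Sat: 08:15–15:54 = 7 h 39 min; less 75 min break → 6 h 24 min
Sun: 05:44–09:44 = 4 h 0 min; less 75 min break → 2 h 45 min
Total: 7 h 39 min + 7 h 34 min + 11 h 26 min + 4 h 37 min + 6 h 24 min + 2 h 45 min = 40 h 25 min.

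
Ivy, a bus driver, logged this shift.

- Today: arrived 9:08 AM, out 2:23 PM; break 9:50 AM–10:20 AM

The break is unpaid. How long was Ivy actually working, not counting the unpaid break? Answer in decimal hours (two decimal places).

4.75 hours

Today: 9:08 AM–2:23 PM = 5 h 15 min; less 30 min break → 4 h 45 min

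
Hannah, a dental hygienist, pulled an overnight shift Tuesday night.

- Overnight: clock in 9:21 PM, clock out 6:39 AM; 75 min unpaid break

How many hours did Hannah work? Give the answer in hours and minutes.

8 h 3 min

Overnight: 9:21 PM → midnight = 2 h 39 min; midnight → 6:39 AM = 6 h 39 min; span 9 h 18 min; less 75 min break → 8 h 3 min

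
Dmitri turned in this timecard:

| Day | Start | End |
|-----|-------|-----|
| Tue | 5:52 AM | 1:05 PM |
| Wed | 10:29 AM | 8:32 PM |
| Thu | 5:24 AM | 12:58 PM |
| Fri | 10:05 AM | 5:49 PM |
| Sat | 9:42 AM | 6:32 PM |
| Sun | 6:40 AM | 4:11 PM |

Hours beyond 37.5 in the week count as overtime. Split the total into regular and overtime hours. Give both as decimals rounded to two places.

Tue: 5:52 AM–1:05 PM = 7 h 13 min
Wed: 10:29 AM–8:32 PM = 10 h 3 min
Thu: 5:24 AM–12:58 PM = 7 h 34 min
Fri: 10:05 AM–5:49 PM = 7 h 44 min
Sat: 9:42 AM–6:32 PM = 8 h 50 min
Sun: 6:40 AM–4:11 PM = 9 h 31 min
Total worked: 50 h 55 min = 50.92 h.
Threshold 37.5 h → overtime 13 h 25 min, regular 37 h 30 min.

Regular 37.50 hours, overtime 13.42 hours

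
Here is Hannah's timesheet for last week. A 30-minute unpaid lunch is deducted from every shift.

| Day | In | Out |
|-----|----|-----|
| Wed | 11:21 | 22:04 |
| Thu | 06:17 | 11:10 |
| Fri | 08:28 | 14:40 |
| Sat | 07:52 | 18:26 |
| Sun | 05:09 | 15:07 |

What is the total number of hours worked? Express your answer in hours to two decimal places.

Wed: 11:21–22:04 = 10 h 43 min; less 30 min break → 10 h 13 min
Thu: 06:17–11:10 = 4 h 53 min; less 30 min break → 4 h 23 min
Fri: 08:28–14:40 = 6 h 12 min; less 30 min break → 5 h 42 min
Sat: 07:52–18:26 = 10 h 34 min; less 30 min break → 10 h 4 min
Sun: 05:09–15:07 = 9 h 58 min; less 30 min break → 9 h 28 min
Total: 10 h 13 min + 4 h 23 min + 5 h 42 min + 10 h 4 min + 9 h 28 min = 39 h 50 min.

39.83 hours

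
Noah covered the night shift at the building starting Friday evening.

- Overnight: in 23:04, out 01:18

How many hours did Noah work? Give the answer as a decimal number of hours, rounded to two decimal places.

2.23 hours

Overnight: 23:04 → midnight = 0 h 56 min; midnight → 01:18 = 1 h 18 min; span 2 h 14 min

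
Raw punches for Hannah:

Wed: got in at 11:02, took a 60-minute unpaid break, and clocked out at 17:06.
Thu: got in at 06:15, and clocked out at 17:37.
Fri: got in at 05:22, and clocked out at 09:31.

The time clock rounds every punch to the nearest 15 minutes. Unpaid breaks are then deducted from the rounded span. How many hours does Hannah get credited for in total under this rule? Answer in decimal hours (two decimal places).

Wed: in 11:02→11:00, out 17:06→17:00; 6 h 0 min − 60 min = 5 h 0 min
Thu: in 06:15→06:15, out 17:37→17:30; 11 h 15 min
Fri: in 05:22→05:15, out 09:31→09:30; 4 h 15 min
Total credited: 20 h 30 min.

20.50 hours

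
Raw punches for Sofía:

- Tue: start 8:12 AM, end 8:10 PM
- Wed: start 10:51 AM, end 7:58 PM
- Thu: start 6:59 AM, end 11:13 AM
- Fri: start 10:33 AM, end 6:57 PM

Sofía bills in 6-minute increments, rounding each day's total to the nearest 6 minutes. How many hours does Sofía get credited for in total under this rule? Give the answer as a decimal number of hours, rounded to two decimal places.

Tue: 8:12 AM–8:10 PM = 11 h 58 min → rounds to 12 h 0 min
Wed: 10:51 AM–7:58 PM = 9 h 7 min → rounds to 9 h 6 min
Thu: 6:59 AM–11:13 AM = 4 h 14 min → rounds to 4 h 12 min
Fri: 10:33 AM–6:57 PM = 8 h 24 min → rounds to 8 h 24 min
Total credited: 33 h 42 min.

33.70 hours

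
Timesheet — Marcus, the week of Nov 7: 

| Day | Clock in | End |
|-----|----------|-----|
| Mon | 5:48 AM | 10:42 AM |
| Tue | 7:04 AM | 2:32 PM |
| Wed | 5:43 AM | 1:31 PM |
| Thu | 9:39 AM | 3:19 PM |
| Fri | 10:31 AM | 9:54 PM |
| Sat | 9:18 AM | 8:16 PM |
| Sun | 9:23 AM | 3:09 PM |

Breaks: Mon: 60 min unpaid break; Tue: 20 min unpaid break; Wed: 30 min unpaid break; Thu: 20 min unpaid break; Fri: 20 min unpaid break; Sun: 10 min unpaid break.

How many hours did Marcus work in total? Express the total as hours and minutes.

51 h 17 min

Mon: 5:48 AM–10:42 AM = 4 h 54 min; less 60 min break → 3 h 54 min
Tue: 7:04 AM–2:32 PM = 7 h 28 min; less 20 min break → 7 h 8 min
Wed: 5:43 AM–1:31 PM = 7 h 48 min; less 30 min break → 7 h 18 min
Thu: 9:39 AM–3:19 PM = 5 h 40 min; less 20 min break → 5 h 20 min
Fri: 10:31 AM–9:54 PM = 11 h 23 min; less 20 min break → 11 h 3 min
Sat: 9:18 AM–8:16 PM = 10 h 58 min
Sun: 9:23 AM–3:09 PM = 5 h 46 min; less 10 min break → 5 h 36 min
Total: 3 h 54 min + 7 h 8 min + 7 h 18 min + 5 h 20 min + 11 h 3 min + 10 h 58 min + 5 h 36 min = 51 h 17 min.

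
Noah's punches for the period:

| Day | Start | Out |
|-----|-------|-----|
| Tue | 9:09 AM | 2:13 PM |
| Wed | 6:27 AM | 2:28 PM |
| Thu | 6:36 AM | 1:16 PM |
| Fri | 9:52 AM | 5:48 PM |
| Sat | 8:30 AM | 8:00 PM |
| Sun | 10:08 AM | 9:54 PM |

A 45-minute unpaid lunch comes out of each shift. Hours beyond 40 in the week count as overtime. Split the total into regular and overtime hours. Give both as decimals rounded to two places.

Tue: 9:09 AM–2:13 PM = 5 h 4 min; less 45 min break → 4 h 19 min
Wed: 6:27 AM–2:28 PM = 8 h 1 min; less 45 min break → 7 h 16 min
Thu: 6:36 AM–1:16 PM = 6 h 40 min; less 45 min break → 5 h 55 min
Fri: 9:52 AM–5:48 PM = 7 h 56 min; less 45 min break → 7 h 11 min
Sat: 8:30 AM–8:00 PM = 11 h 30 min; less 45 min break → 10 h 45 min
Sun: 10:08 AM–9:54 PM = 11 h 46 min; less 45 min break → 11 h 1 min
Total worked: 46 h 27 min = 46.45 h.
Threshold 40 h → overtime 6 h 27 min, regular 40 h 0 min.

Regular 40.00 hours, overtime 6.45 hours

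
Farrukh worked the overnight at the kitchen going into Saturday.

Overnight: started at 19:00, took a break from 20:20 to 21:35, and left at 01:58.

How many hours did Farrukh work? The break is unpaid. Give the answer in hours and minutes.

5 h 43 min

Overnight: 19:00 → midnight = 5 h 0 min; midnight → 01:58 = 1 h 58 min; span 6 h 58 min; less 75 min break → 5 h 43 min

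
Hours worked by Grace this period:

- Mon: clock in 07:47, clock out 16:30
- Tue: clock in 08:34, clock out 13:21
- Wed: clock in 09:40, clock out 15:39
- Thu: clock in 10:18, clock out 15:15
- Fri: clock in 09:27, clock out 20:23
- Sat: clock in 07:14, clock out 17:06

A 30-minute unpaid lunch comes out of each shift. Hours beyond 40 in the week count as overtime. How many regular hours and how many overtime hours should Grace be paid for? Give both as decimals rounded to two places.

Mon: 07:47–16:30 = 8 h 43 min; less 30 min break → 8 h 13 min
Tue: 08:34–13:21 = 4 h 47 min; less 30 min break → 4 h 17 min
Wed: 09:40–15:39 = 5 h 59 min; less 30 min break → 5 h 29 min
Thu: 10:18–15:15 = 4 h 57 min; less 30 min break → 4 h 27 min
Fri: 09:27–20:23 = 10 h 56 min; less 30 min break → 10 h 26 min
Sat: 07:14–17:06 = 9 h 52 min; less 30 min break → 9 h 22 min
Total worked: 42 h 14 min = 42.23 h.
Threshold 40 h → overtime 2 h 14 min, regular 40 h 0 min.

Regular 40.00 hours, overtime 2.23 hours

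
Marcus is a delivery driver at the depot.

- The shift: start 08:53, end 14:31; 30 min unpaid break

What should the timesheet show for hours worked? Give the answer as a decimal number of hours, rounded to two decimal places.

5.13 hours

The shift: 08:53–14:31 = 5 h 38 min; less 30 min break → 5 h 8 min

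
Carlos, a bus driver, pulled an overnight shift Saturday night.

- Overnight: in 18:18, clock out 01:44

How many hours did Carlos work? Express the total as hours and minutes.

Overnight: 18:18 → midnight = 5 h 42 min; midnight → 01:44 = 1 h 44 min; span 7 h 26 min

7 h 26 min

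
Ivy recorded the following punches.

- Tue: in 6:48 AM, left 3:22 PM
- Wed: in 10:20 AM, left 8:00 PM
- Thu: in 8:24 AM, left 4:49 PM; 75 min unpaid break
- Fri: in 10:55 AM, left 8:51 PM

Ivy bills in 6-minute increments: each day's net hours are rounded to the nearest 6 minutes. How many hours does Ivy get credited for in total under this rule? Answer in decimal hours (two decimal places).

Tue: 6:48 AM–3:22 PM = 8 h 34 min → rounds to 8 h 36 min
Wed: 10:20 AM–8:00 PM = 9 h 40 min → rounds to 9 h 42 min
Thu: 8:24 AM–4:49 PM = 8 h 25 min − 75 min = 7 h 10 min → rounds to 7 h 12 min
Fri: 10:55 AM–8:51 PM = 9 h 56 min → rounds to 9 h 54 min
Total credited: 35 h 24 min.

35.40 hours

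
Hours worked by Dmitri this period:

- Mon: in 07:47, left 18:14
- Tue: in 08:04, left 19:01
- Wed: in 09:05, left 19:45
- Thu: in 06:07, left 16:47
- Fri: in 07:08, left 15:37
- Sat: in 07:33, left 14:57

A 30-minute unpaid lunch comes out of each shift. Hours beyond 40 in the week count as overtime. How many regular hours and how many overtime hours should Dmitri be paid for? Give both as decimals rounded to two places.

Regular 40.00 hours, overtime 15.62 hours

Mon: 07:47–18:14 = 10 h 27 min; less 30 min break → 9 h 57 min
Tue: 08:04–19:01 = 10 h 57 min; less 30 min break → 10 h 27 min
Wed: 09:05–19:45 = 10 h 40 min; less 30 min break → 10 h 10 min
Thu: 06:07–16:47 = 10 h 40 min; less 30 min break → 10 h 10 min
Fri: 07:08–15:37 = 8 h 29 min; less 30 min break → 7 h 59 min
Sat: 07:33–14:57 = 7 h 24 min; less 30 min break → 6 h 54 min
Total worked: 55 h 37 min = 55.62 h.
Threshold 40 h → overtime 15 h 37 min, regular 40 h 0 min.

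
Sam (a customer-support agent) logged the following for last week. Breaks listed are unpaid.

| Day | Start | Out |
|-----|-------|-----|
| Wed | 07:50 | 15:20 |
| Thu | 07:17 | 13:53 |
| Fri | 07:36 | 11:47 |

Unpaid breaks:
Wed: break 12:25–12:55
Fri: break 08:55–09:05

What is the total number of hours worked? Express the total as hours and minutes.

Wed: 07:50–15:20 = 7 h 30 min; less 30 min break → 7 h 0 min
Thu: 07:17–13:53 = 6 h 36 min
Fri: 07:36–11:47 = 4 h 11 min; less 10 min break → 4 h 1 min
Total: 7 h 0 min + 6 h 36 min + 4 h 1 min = 17 h 37 min.

17 h 37 min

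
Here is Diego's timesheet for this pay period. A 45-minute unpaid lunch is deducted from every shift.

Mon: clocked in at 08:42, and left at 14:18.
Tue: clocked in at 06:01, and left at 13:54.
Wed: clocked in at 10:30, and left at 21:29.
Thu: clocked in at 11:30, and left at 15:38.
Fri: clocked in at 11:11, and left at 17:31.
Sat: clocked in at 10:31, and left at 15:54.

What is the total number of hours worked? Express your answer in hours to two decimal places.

35.82 hours

Mon: 08:42–14:18 = 5 h 36 min; less 45 min break → 4 h 51 min
Tue: 06:01–13:54 = 7 h 53 min; less 45 min break → 7 h 8 min
Wed: 10:30–21:29 = 10 h 59 min; less 45 min break → 10 h 14 min
Thu: 11:30–15:38 = 4 h 8 min; less 45 min break → 3 h 23 min
Fri: 11:11–17:31 = 6 h 20 min; less 45 min break → 5 h 35 min
Sat: 10:31–15:54 = 5 h 23 min; less 45 min break → 4 h 38 min
Total: 4 h 51 min + 7 h 8 min + 10 h 14 min + 3 h 23 min + 5 h 35 min + 4 h 38 min = 35 h 49 min.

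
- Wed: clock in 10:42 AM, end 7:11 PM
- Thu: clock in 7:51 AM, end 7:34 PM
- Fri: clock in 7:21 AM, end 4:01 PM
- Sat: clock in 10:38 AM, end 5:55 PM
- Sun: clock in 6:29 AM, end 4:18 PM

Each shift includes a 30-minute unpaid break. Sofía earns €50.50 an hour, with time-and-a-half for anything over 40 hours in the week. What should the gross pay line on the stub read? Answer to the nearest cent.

€2282.60

Wed: 10:42 AM–7:11 PM = 8 h 29 min; less 30 min break → 7 h 59 min
Thu: 7:51 AM–7:34 PM = 11 h 43 min; less 30 min break → 11 h 13 min
Fri: 7:21 AM–4:01 PM = 8 h 40 min; less 30 min break → 8 h 10 min
Sat: 10:38 AM–5:55 PM = 7 h 17 min; less 30 min break → 6 h 47 min
Sun: 6:29 AM–4:18 PM = 9 h 49 min; less 30 min break → 9 h 19 min
Total worked: 43 h 28 min = 2608 min.
Regular 40 h 0 min = 2400 min at €50.50/h; overtime 3 h 28 min = 208 min at €75.75/h.
Pay = (2400 × €50.50 + 208 × €75.75) ÷ 60 = €2282.60.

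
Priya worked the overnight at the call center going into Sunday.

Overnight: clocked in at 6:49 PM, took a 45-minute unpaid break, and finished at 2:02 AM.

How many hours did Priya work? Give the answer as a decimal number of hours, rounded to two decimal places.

Overnight: 6:49 PM → midnight = 5 h 11 min; midnight → 2:02 AM = 2 h 2 min; span 7 h 13 min; less 45 min break → 6 h 28 min

6.47 hours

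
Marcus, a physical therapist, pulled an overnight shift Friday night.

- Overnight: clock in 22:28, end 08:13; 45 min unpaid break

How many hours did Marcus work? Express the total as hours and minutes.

9 h 0 min

Overnight: 22:28 → midnight = 1 h 32 min; midnight → 08:13 = 8 h 13 min; span 9 h 45 min; less 45 min break → 9 h 0 min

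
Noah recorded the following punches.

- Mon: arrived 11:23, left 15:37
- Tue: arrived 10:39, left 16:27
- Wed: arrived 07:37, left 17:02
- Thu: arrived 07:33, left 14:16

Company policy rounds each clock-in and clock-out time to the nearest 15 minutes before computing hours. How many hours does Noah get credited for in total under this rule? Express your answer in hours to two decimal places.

Mon: in 11:23→11:30, out 15:37→15:30; 4 h 0 min
Tue: in 10:39→10:45, out 16:27→16:30; 5 h 45 min
Wed: in 07:37→07:30, out 17:02→17:00; 9 h 30 min
Thu: in 07:33→07:30, out 14:16→14:15; 6 h 45 min
Total credited: 26 h 0 min.

26.00 hours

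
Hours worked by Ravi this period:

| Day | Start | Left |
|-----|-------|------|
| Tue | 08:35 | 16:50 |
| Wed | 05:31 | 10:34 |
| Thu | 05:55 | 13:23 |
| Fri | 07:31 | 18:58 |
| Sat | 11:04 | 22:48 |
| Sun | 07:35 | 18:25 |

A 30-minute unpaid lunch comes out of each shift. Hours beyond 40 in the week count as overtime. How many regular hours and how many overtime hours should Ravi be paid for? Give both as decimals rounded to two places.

Tue: 08:35–16:50 = 8 h 15 min; less 30 min break → 7 h 45 min
Wed: 05:31–10:34 = 5 h 3 min; less 30 min break → 4 h 33 min
Thu: 05:55–13:23 = 7 h 28 min; less 30 min break → 6 h 58 min
Fri: 07:31–18:58 = 11 h 27 min; less 30 min break → 10 h 57 min
Sat: 11:04–22:48 = 11 h 44 min; less 30 min break → 11 h 14 min
Sun: 07:35–18:25 = 10 h 50 min; less 30 min break → 10 h 20 min
Total worked: 51 h 47 min = 51.78 h.
Threshold 40 h → overtime 11 h 47 min, regular 40 h 0 min.

Regular 40.00 hours, overtime 11.78 hours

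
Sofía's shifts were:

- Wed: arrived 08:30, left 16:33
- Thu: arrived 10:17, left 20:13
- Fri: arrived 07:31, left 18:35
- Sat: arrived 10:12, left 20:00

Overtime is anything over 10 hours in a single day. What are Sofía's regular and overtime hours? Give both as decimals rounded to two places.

Regular 37.78 hours, overtime 1.07 hours

Wed: 08:30–16:33 = 8 h 3 min
Thu: 10:17–20:13 = 9 h 56 min
Fri: 07:31–18:35 = 11 h 4 min
Sat: 10:12–20:00 = 9 h 48 min
Wed reg 8 h 3 min / OT 0 h 0 min; Thu reg 9 h 56 min / OT 0 h 0 min; Fri reg 10 h 0 min / OT 1 h 4 min; Sat reg 9 h 48 min / OT 0 h 0 min.
Totals: regular 37 h 47 min, overtime 1 h 4 min.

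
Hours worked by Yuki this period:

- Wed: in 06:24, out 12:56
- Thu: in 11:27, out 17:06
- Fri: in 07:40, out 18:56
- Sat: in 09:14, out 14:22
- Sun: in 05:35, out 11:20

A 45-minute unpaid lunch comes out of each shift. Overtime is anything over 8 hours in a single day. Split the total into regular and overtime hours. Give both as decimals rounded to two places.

Regular 28.07 hours, overtime 2.52 hours

Wed: 06:24–12:56 = 6 h 32 min; less 45 min break → 5 h 47 min
Thu: 11:27–17:06 = 5 h 39 min; less 45 min break → 4 h 54 min
Fri: 07:40–18:56 = 11 h 16 min; less 45 min break → 10 h 31 min
Sat: 09:14–14:22 = 5 h 8 min; less 45 min break → 4 h 23 min
Sun: 05:35–11:20 = 5 h 45 min; less 45 min break → 5 h 0 min
Wed reg 5 h 47 min / OT 0 h 0 min; Thu reg 4 h 54 min / OT 0 h 0 min; Fri reg 8 h 0 min / OT 2 h 31 min; Sat reg 4 h 23 min / OT 0 h 0 min; Sun reg 5 h 0 min / OT 0 h 0 min.
Totals: regular 28 h 4 min, overtime 2 h 31 min.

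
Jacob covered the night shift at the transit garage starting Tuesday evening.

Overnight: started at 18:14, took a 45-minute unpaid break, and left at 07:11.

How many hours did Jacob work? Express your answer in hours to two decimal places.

Overnight: 18:14 → midnight = 5 h 46 min; midnight → 07:11 = 7 h 11 min; span 12 h 57 min; less 45 min break → 12 h 12 min

12.20 hours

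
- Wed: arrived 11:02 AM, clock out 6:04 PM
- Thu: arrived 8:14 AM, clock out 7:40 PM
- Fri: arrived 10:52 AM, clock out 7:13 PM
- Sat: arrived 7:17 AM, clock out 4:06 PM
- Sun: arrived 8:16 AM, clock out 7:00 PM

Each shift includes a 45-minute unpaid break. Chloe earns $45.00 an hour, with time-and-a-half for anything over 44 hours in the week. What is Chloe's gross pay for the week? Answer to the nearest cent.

$1917.75

Wed: 11:02 AM–6:04 PM = 7 h 2 min; less 45 min break → 6 h 17 min
Thu: 8:14 AM–7:40 PM = 11 h 26 min; less 45 min break → 10 h 41 min
Fri: 10:52 AM–7:13 PM = 8 h 21 min; less 45 min break → 7 h 36 min
Sat: 7:17 AM–4:06 PM = 8 h 49 min; less 45 min break → 8 h 4 min
Sun: 8:16 AM–7:00 PM = 10 h 44 min; less 45 min break → 9 h 59 min
Total worked: 42 h 37 min = 2557 min.
Regular 42 h 37 min = 2557 min at $45.00/h; overtime 0 h 0 min = 0 min at $67.50/h.
Pay = (2557 × $45.00 + 0 × $67.50) ÷ 60 = $1917.75.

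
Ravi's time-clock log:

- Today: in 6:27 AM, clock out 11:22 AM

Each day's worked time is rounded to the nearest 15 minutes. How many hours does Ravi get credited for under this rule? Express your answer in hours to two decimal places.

5.00 hours

Today: 6:27 AM–11:22 AM = 4 h 55 min → rounds to 5 h 0 min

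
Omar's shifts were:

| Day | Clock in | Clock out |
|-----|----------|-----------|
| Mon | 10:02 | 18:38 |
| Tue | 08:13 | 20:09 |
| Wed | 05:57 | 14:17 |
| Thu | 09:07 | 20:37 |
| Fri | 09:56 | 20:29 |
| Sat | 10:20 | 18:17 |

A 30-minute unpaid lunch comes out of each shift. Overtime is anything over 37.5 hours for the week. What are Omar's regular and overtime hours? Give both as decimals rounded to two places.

Mon: 10:02–18:38 = 8 h 36 min; less 30 min break → 8 h 6 min
Tue: 08:13–20:09 = 11 h 56 min; less 30 min break → 11 h 26 min
Wed: 05:57–14:17 = 8 h 20 min; less 30 min break → 7 h 50 min
Thu: 09:07–20:37 = 11 h 30 min; less 30 min break → 11 h 0 min
Fri: 09:56–20:29 = 10 h 33 min; less 30 min break → 10 h 3 min
Sat: 10:20–18:17 = 7 h 57 min; less 30 min break → 7 h 27 min
Total worked: 55 h 52 min = 55.87 h.
Threshold 37.5 h → overtime 18 h 22 min, regular 37 h 30 min.

Regular 37.50 hours, overtime 18.37 hours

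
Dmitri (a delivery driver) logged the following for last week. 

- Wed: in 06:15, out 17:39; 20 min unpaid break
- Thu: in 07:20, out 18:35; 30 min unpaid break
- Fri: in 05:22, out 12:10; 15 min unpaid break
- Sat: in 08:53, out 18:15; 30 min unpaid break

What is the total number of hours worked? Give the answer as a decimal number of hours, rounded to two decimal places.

Wed: 06:15–17:39 = 11 h 24 min; less 20 min break → 11 h 4 min
Thu: 07:20–18:35 = 11 h 15 min; less 30 min break → 10 h 45 min
Fri: 05:22–12:10 = 6 h 48 min; less 15 min break → 6 h 33 min
Sat: 08:53–18:15 = 9 h 22 min; less 30 min break → 8 h 52 min
Total: 11 h 4 min + 10 h 45 min + 6 h 33 min + 8 h 52 min = 37 h 14 min.

37.23 hours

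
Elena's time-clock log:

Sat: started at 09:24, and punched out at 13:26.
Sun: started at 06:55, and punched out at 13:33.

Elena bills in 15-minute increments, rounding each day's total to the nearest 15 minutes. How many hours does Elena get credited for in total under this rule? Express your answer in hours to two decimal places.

Sat: 09:24–13:26 = 4 h 2 min → rounds to 4 h 0 min
Sun: 06:55–13:33 = 6 h 38 min → rounds to 6 h 45 min
Total credited: 10 h 45 min.

10.75 hours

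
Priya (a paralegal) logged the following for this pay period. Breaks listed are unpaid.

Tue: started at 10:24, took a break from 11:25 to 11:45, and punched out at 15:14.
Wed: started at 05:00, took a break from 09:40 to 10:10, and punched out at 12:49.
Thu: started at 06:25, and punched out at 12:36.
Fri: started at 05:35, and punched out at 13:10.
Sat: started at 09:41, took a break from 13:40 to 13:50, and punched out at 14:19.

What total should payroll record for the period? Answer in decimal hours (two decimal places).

30.05 hours

Tue: 10:24–15:14 = 4 h 50 min; less 20 min break → 4 h 30 min
Wed: 05:00–12:49 = 7 h 49 min; less 30 min break → 7 h 19 min
Thu: 06:25–12:36 = 6 h 11 min
Fri: 05:35–13:10 = 7 h 35 min
Sat: 09:41–14:19 = 4 h 38 min; less 10 min break → 4 h 28 min
Total: 4 h 30 min + 7 h 19 min + 6 h 11 min + 7 h 35 min + 4 h 28 min = 30 h 3 min.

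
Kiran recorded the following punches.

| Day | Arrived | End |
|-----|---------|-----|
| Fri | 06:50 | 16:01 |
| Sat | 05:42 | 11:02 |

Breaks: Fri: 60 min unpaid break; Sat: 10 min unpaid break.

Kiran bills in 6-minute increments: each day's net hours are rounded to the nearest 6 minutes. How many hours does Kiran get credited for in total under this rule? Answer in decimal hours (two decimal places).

13.40 hours

Fri: 06:50–16:01 = 9 h 11 min − 60 min = 8 h 11 min → rounds to 8 h 12 min
Sat: 05:42–11:02 = 5 h 20 min − 10 min = 5 h 10 min → rounds to 5 h 12 min
Total credited: 13 h 24 min.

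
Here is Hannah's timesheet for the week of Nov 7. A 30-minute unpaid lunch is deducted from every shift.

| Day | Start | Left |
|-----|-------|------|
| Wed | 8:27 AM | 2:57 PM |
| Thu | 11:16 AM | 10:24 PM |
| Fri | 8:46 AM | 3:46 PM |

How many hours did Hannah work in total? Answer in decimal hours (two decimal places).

Wed: 8:27 AM–2:57 PM = 6 h 30 min; less 30 min break → 6 h 0 min
Thu: 11:16 AM–10:24 PM = 11 h 8 min; less 30 min break → 10 h 38 min
Fri: 8:46 AM–3:46 PM = 7 h 0 min; less 30 min break → 6 h 30 min
Total: 6 h 0 min + 10 h 38 min + 6 h 30 min = 23 h 8 min.

23.13 hours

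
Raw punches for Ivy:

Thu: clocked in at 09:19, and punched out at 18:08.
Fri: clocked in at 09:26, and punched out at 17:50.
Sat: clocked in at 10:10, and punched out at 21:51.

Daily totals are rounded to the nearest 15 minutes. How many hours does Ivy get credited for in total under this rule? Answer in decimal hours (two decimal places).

Thu: 09:19–18:08 = 8 h 49 min → rounds to 8 h 45 min
Fri: 09:26–17:50 = 8 h 24 min → rounds to 8 h 30 min
Sat: 10:10–21:51 = 11 h 41 min → rounds to 11 h 45 min
Total credited: 29 h 0 min.

29.00 hours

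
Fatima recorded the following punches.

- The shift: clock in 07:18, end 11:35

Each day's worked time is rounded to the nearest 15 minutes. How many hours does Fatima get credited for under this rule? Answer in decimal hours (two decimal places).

4.25 hours

The shift: 07:18–11:35 = 4 h 17 min → rounds to 4 h 15 min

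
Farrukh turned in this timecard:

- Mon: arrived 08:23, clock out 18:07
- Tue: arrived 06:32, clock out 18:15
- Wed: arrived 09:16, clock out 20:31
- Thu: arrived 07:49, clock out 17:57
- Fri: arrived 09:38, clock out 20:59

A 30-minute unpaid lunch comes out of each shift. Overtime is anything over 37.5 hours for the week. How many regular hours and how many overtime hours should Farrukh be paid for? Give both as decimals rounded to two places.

Mon: 08:23–18:07 = 9 h 44 min; less 30 min break → 9 h 14 min
Tue: 06:32–18:15 = 11 h 43 min; less 30 min break → 11 h 13 min
Wed: 09:16–20:31 = 11 h 15 min; less 30 min break → 10 h 45 min
Thu: 07:49–17:57 = 10 h 8 min; less 30 min break → 9 h 38 min
Fri: 09:38–20:59 = 11 h 21 min; less 30 min break → 10 h 51 min
Total worked: 51 h 41 min = 51.68 h.
Threshold 37.5 h → overtime 14 h 11 min, regular 37 h 30 min.

Regular 37.50 hours, overtime 14.18 hours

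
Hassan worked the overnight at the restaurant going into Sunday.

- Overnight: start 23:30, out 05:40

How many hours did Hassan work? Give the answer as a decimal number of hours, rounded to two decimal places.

Overnight: 23:30 → midnight = 0 h 30 min; midnight → 05:40 = 5 h 40 min; span 6 h 10 min

6.17 hours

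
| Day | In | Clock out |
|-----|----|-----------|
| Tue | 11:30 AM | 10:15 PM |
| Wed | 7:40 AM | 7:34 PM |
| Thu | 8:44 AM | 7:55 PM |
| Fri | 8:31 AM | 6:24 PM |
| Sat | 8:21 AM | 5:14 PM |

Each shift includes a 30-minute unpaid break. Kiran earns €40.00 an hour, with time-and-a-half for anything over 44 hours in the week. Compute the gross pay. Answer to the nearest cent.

Tue: 11:30 AM–10:15 PM = 10 h 45 min; less 30 min break → 10 h 15 min
Wed: 7:40 AM–7:34 PM = 11 h 54 min; less 30 min break → 11 h 24 min
Thu: 8:44 AM–7:55 PM = 11 h 11 min; less 30 min break → 10 h 41 min
Fri: 8:31 AM–6:24 PM = 9 h 53 min; less 30 min break → 9 h 23 min
Sat: 8:21 AM–5:14 PM = 8 h 53 min; less 30 min break → 8 h 23 min
Total worked: 50 h 6 min = 3006 min.
Regular 44 h 0 min = 2640 min at €40.00/h; overtime 6 h 6 min = 366 min at €60.00/h.
Pay = (2640 × €40.00 + 366 × €60.00) ÷ 60 = €2126.00.

€2126.00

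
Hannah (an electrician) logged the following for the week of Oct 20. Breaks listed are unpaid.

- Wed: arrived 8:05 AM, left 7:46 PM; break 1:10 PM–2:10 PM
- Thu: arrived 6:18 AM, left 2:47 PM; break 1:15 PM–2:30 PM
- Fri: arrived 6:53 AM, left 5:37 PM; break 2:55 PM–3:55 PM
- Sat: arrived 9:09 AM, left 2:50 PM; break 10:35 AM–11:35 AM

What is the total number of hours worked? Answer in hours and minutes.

32 h 20 min

Wed: 8:05 AM–7:46 PM = 11 h 41 min; less 60 min break → 10 h 41 min
Thu: 6:18 AM–2:47 PM = 8 h 29 min; less 75 min break → 7 h 14 min
Fri: 6:53 AM–5:37 PM = 10 h 44 min; less 60 min break → 9 h 44 min
Sat: 9:09 AM–2:50 PM = 5 h 41 min; less 60 min break → 4 h 41 min
Total: 10 h 41 min + 7 h 14 min + 9 h 44 min + 4 h 41 min = 32 h 20 min.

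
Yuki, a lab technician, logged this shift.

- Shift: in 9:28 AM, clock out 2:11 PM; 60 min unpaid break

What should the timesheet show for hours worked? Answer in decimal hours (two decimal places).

3.72 hours

Shift: 9:28 AM–2:11 PM = 4 h 43 min; less 60 min break → 3 h 43 min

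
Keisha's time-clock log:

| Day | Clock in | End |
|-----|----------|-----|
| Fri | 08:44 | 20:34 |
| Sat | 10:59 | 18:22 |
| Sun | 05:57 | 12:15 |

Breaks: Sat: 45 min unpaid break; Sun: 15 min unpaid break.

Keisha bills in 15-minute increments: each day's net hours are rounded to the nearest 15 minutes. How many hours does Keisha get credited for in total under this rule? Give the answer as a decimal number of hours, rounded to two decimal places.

Fri: 08:44–20:34 = 11 h 50 min → rounds to 11 h 45 min
Sat: 10:59–18:22 = 7 h 23 min − 45 min = 6 h 38 min → rounds to 6 h 45 min
Sun: 05:57–12:15 = 6 h 18 min − 15 min = 6 h 3 min → rounds to 6 h 0 min
Total credited: 24 h 30 min.

24.50 hours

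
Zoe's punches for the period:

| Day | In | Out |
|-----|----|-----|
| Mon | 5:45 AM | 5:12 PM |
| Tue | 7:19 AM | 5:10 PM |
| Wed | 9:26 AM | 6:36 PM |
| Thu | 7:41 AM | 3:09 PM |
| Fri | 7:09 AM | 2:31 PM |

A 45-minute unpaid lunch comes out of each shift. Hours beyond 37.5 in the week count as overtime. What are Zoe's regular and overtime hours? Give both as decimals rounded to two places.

Mon: 5:45 AM–5:12 PM = 11 h 27 min; less 45 min break → 10 h 42 min
Tue: 7:19 AM–5:10 PM = 9 h 51 min; less 45 min break → 9 h 6 min
Wed: 9:26 AM–6:36 PM = 9 h 10 min; less 45 min break → 8 h 25 min
Thu: 7:41 AM–3:09 PM = 7 h 28 min; less 45 min break → 6 h 43 min
Fri: 7:09 AM–2:31 PM = 7 h 22 min; less 45 min break → 6 h 37 min
Total worked: 41 h 33 min = 41.55 h.
Threshold 37.5 h → overtime 4 h 3 min, regular 37 h 30 min.

Regular 37.50 hours, overtime 4.05 hours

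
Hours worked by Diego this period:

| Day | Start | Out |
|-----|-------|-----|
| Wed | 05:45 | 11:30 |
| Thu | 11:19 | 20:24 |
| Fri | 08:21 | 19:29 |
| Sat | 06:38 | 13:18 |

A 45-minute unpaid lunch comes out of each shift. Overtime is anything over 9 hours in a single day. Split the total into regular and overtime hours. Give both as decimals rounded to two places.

Wed: 05:45–11:30 = 5 h 45 min; less 45 min break → 5 h 0 min
Thu: 11:19–20:24 = 9 h 5 min; less 45 min break → 8 h 20 min
Fri: 08:21–19:29 = 11 h 8 min; less 45 min break → 10 h 23 min
Sat: 06:38–13:18 = 6 h 40 min; less 45 min break → 5 h 55 min
Wed reg 5 h 0 min / OT 0 h 0 min; Thu reg 8 h 20 min / OT 0 h 0 min; Fri reg 9 h 0 min / OT 1 h 23 min; Sat reg 5 h 55 min / OT 0 h 0 min.
Totals: regular 28 h 15 min, overtime 1 h 23 min.

Regular 28.25 hours, overtime 1.38 hours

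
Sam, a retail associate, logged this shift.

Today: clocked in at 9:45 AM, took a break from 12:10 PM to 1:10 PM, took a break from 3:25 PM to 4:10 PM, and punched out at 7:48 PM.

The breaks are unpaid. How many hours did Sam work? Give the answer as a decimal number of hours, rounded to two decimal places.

Today: 9:45 AM–7:48 PM = 10 h 3 min; less 105 min break → 8 h 18 min

8.30 hours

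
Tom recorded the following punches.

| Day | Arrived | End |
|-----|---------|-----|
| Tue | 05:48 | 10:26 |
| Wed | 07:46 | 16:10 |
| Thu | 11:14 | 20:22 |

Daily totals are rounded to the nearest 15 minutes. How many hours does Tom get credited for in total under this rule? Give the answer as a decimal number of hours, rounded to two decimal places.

22.50 hours

Tue: 05:48–10:26 = 4 h 38 min → rounds to 4 h 45 min
Wed: 07:46–16:10 = 8 h 24 min → rounds to 8 h 30 min
Thu: 11:14–20:22 = 9 h 8 min → rounds to 9 h 15 min
Total credited: 22 h 30 min.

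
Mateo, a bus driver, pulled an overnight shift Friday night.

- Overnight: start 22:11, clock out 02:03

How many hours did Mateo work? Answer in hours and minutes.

3 h 52 min

Overnight: 22:11 → midnight = 1 h 49 min; midnight → 02:03 = 2 h 3 min; span 3 h 52 min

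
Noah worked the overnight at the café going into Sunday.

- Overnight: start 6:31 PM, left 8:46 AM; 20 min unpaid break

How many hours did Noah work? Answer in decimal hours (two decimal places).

13.92 hours

Overnight: 6:31 PM → midnight = 5 h 29 min; midnight → 8:46 AM = 8 h 46 min; span 14 h 15 min; less 20 min break → 13 h 55 min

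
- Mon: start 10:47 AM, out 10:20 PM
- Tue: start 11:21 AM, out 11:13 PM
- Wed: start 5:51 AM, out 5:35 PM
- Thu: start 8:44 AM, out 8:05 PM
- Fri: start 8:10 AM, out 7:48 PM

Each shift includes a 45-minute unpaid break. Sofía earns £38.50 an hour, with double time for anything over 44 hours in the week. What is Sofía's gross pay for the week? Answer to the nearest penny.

Mon: 10:47 AM–10:20 PM = 11 h 33 min; less 45 min break → 10 h 48 min
Tue: 11:21 AM–11:13 PM = 11 h 52 min; less 45 min break → 11 h 7 min
Wed: 5:51 AM–5:35 PM = 11 h 44 min; less 45 min break → 10 h 59 min
Thu: 8:44 AM–8:05 PM = 11 h 21 min; less 45 min break → 10 h 36 min
Fri: 8:10 AM–7:48 PM = 11 h 38 min; less 45 min break → 10 h 53 min
Total worked: 54 h 23 min = 3263 min.
Regular 44 h 0 min = 2640 min at £38.50/h; overtime 10 h 23 min = 623 min at £77.00/h.
Pay = (2640 × £38.50 + 623 × £77.00) ÷ 60 = £2493.52.

£2493.52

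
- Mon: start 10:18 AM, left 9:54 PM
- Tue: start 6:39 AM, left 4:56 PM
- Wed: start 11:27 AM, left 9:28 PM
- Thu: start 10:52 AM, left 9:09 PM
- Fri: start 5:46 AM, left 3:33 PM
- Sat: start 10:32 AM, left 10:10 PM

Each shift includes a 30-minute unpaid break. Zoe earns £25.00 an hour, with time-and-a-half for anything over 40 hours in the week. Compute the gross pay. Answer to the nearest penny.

Mon: 10:18 AM–9:54 PM = 11 h 36 min; less 30 min break → 11 h 6 min
Tue: 6:39 AM–4:56 PM = 10 h 17 min; less 30 min break → 9 h 47 min
Wed: 11:27 AM–9:28 PM = 10 h 1 min; less 30 min break → 9 h 31 min
Thu: 10:52 AM–9:09 PM = 10 h 17 min; less 30 min break → 9 h 47 min
Fri: 5:46 AM–3:33 PM = 9 h 47 min; less 30 min break → 9 h 17 min
Sat: 10:32 AM–10:10 PM = 11 h 38 min; less 30 min break → 11 h 8 min
Total worked: 60 h 36 min = 3636 min.
Regular 40 h 0 min = 2400 min at £25.00/h; overtime 20 h 36 min = 1236 min at £37.50/h.
Pay = (2400 × £25.00 + 1236 × £37.50) ÷ 60 = £1772.50.

£1772.50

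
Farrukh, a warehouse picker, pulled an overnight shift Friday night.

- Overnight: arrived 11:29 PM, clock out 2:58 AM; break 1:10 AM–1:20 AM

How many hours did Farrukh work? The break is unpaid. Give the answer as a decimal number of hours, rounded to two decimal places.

3.32 hours

Overnight: 11:29 PM → midnight = 0 h 31 min; midnight → 2:58 AM = 2 h 58 min; span 3 h 29 min; less 10 min break → 3 h 19 min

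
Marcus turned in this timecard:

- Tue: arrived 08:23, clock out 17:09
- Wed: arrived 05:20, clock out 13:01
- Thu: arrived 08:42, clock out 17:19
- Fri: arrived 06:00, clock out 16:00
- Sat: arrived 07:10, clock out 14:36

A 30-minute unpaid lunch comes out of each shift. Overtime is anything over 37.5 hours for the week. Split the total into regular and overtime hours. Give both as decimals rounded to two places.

Tue: 08:23–17:09 = 8 h 46 min; less 30 min break → 8 h 16 min
Wed: 05:20–13:01 = 7 h 41 min; less 30 min break → 7 h 11 min
Thu: 08:42–17:19 = 8 h 37 min; less 30 min break → 8 h 7 min
Fri: 06:00–16:00 = 10 h 0 min; less 30 min break → 9 h 30 min
Sat: 07:10–14:36 = 7 h 26 min; less 30 min break → 6 h 56 min
Total worked: 40 h 0 min = 40.00 h.
Threshold 37.5 h → overtime 2 h 30 min, regular 37 h 30 min.

Regular 37.50 hours, overtime 2.50 hours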